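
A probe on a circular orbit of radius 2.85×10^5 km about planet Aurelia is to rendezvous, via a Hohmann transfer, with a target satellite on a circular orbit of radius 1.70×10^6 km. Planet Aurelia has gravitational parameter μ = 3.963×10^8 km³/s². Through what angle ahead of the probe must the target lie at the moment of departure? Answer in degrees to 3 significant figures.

φ = 99.7°

Transfer-ellipse semi-major axis a_t = (r₁ + r₂)/2 = (2.850×10^5 + 1.700×10^6)/2 = 9.925×10^5 km.
The half-period of the transfer ellipse is t = π√(a_t³/μ) = 1.56039×10^5 s.
Target angular speed ω₂ = √(μ/r₂³) = 8.98129×10^-6 rad/s.
Angle swept by the target during transfer: ω₂·t = 1.40143 rad = 80.30°.
Arrival is 180° from departure on the ellipse, so φ = 180° − 80.30° = 99.7°.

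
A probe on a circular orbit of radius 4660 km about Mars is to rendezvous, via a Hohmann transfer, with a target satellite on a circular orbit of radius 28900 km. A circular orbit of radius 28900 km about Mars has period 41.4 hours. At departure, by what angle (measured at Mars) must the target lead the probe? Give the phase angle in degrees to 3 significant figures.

From Kepler's third law T² = 4π²r³/μ at r = 28900 km, T = 41.4 hours = 41.4 × 3600 s = 1.4904×10^5 s: μ = 4π²r³/T² = 42899.0 km³/s².
The Hohmann ellipse has a_t = (r₁ + r₂)/2 = 16780 km.
The half-period of the transfer ellipse is t = π√(a_t³/μ) = 32970 s.
Target angular speed ω₂ = √(μ/r₂³) = 4.216×10^-5 rad/s.
Angle swept by the target during transfer: ω₂·t = 1.390 rad = 79.64°.
Arrival is 180° from departure on the ellipse, so φ = 180° − 79.64° = 100°.

φ = 100°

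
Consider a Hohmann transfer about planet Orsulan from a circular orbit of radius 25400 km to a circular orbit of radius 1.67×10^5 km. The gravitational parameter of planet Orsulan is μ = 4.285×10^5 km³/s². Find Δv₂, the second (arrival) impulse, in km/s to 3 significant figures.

The Hohmann ellipse has a_t = (r₁ + r₂)/2 = 96200 km.
Circular speed at r = 1.670×10^5 km: v_c = √(μ/r) = 1.6018 km/s.
Vis-viva on the transfer ellipse at r = 1.670×10^5 km gives v_t = √[μ(2/r − 1/a_t)] = 0.82309 km/s.
Δv₂ = |v_t − v_c| = |0.82309 − 1.6018| = 0.7787 km/s.

Δv₂ = 0.779 km/s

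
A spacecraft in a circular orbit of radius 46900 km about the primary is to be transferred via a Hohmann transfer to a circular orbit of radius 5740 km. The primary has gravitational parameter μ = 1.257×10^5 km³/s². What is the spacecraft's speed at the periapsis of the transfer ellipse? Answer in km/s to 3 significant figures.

v = 6.25 km/s

Transfer-ellipse semi-major axis a_t = (r₁ + r₂)/2 = (46900 + 5740)/2 = 26320 km.
At periapsis, r = 5740 km.
From the vis-viva equation, v = √[μ(2/r − 1/a_t)] = 6.247 km/s.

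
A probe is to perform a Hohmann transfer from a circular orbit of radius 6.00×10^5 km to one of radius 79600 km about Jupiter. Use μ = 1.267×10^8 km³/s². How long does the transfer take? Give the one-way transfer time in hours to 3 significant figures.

Transfer-ellipse semi-major axis a_t = (r₁ + r₂)/2 = (6.000×10^5 + 79600)/2 = 3.398×10^5 km.
By Kepler's third law the transfer-orbit period is T = 2π√(a_t³/μ), so t = T/2 = 55280 s.
Converting: 55280 s ÷ 3600 s/hour = 15.4 hours.

t = 15.4 hours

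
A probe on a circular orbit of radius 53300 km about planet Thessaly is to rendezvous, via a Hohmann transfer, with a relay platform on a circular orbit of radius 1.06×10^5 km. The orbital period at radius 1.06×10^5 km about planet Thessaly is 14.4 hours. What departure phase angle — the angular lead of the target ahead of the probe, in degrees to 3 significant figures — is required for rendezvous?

From Kepler's third law T² = 4π²r³/μ at r = 1.06×10^5 km, T = 14.4 hours = 14.4 × 3600 s = 51840 s: μ = 4π²r³/T² = 1.74963×10^7 km³/s².
The Hohmann ellipse has a_t = (r₁ + r₂)/2 = 79650 km.
Transfer time t = π√(a_t³/μ) = 16880 s.
Target angular speed ω₂ = √(μ/r₂³) = 1.212×10^-4 rad/s.
Angle swept by the target during transfer: ω₂·t = 2.046 rad = 117.2°.
Arrival is 180° from departure on the ellipse, so φ = 180° − 117.2° = 62.8°.

φ = 62.8°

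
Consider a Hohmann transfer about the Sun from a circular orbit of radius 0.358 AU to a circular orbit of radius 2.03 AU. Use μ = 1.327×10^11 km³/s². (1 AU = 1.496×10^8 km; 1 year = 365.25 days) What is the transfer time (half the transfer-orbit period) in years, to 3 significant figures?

t = 0.652 years

In km: r₁ = 0.358 × 1.496×10^8 = 5.35568×10^7 km; r₂ = 2.03 × 1.496×10^8 = 3.03688×10^8 km.
The Hohmann ellipse has a_t = (r₁ + r₂)/2 = 1.786224×10^8 km.
By Kepler's third law the transfer-orbit period is T = 2π√(a_t³/μ), so t = T/2 = 2.059×10^7 s.
Converting: 2.059×10^7 s ÷ 3.15576×10^7 s/year (365.25 × 86400) = 0.652 years.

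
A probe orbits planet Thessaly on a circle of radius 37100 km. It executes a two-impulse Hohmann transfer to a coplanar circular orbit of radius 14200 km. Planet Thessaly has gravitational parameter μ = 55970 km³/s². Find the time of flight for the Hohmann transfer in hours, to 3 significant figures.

Semi-major axis of the transfer orbit: a_t = (37100 + 14200)/2 = 25650 km.
Half the transfer-orbit period gives t = π√(a_t³/μ) = 54550 s.
Converting: 54550 s ÷ 3600 s/hour = 15.2 hours.

t = 15.2 hours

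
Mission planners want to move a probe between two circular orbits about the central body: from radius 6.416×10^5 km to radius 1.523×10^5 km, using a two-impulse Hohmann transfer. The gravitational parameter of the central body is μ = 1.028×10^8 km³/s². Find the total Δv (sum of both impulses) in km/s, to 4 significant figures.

The Hohmann ellipse has a_t = (r₁ + r₂)/2 = 3.9695×10^5 km.
Circular speed at r₁: v₁ = √(μ/r₁) = √(1.028×10^8/6.416×10^5) = 12.6580 km/s.
Transfer-orbit speed at r₁ (vis-viva): v_a = √[μ(2/r₁ − 1/a_t)] = 7.84055 km/s.
First burn Δv₁ = |v_a − v₁| = 4.817 km/s.
At r₂, v₂ = √(μ/r₂) = 25.98 km/s.
Transfer-orbit speed at r₂: v_p = √[μ(2/r₂ − 1/a_t)] = 33.03 km/s.
Second burn Δv₂ = |v₂ − v_p| = 7.050 km/s.
Δv = Δv₁ + Δv₂ = 4.817 + 7.050 = 11.87 km/s.

Δv = 11.87 km/s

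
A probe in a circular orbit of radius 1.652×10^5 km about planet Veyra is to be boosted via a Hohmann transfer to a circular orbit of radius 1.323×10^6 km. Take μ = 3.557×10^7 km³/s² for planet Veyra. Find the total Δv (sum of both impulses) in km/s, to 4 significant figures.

Δv = 7.634 km/s

Transfer-ellipse semi-major axis a_t = (r₁ + r₂)/2 = (1.652×10^5 + 1.323×10^6)/2 = 7.441×10^5 km.
At r₁ the circular-orbit speed is v₁ = √(μ/r₁) = 14.674 km/s.
Transfer-orbit speed at r₁ (vis-viva equation): v_p = √[μ(2/r₁ − 1/a_t)] = 19.566 km/s.
First burn Δv₁ = |v_p − v₁| = 4.892 km/s.
Circular speed at r₂: v₂ = √(μ/r₂) = 5.185 km/s.
Transfer-orbit speed at r₂: v_a = √[μ(2/r₂ − 1/a_t)] = 2.443 km/s.
Second burn Δv₂ = |v₂ − v_a| = 2.742 km/s.
Total Δv = Δv₁ + Δv₂ = 7.634 km/s.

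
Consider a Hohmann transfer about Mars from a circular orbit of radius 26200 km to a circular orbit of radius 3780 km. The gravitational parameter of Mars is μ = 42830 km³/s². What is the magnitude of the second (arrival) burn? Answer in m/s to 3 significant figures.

Δv₂ = 1080 m/s

Semi-major axis of the transfer orbit: a_t = (26200 + 3780)/2 = 14990 km.
Circular speed at r = 3780 km: v_c = √(μ/r) = 3.366 km/s.
Vis-viva on the transfer ellipse at r = 3780 km gives v_t = √[μ(2/r − 1/a_t)] = 4.450 km/s.
Δv₂ = |v_t − v_c| = |4.450 − 3.366| = 1.084 km/s.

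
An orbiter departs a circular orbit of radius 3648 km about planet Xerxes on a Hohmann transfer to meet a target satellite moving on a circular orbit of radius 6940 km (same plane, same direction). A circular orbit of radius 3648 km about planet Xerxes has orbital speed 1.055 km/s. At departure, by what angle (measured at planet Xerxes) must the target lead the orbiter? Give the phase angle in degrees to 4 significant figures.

From the circular-orbit relation v² = μ/r at r = 3648 km: μ = v²r = (1.055)² × 3648 = 4060.32 km³/s².
Transfer-ellipse semi-major axis a_t = (r₁ + r₂)/2 = (3648 + 6940)/2 = 5294 km.
The half-period of the transfer ellipse is t = π√(a_t³/μ) = 18990 s.
The target's mean motion on its circular orbit is ω₂ = √(μ/r₂³) = 1.102×10^-4 rad/s.
Angle swept by the target during transfer: ω₂·t = 2.093 rad = 119.92°.
The orbiter traverses 180° on the transfer ellipse, so the target must lead by 180° − 119.92° = 60.08°.

φ = 60.08°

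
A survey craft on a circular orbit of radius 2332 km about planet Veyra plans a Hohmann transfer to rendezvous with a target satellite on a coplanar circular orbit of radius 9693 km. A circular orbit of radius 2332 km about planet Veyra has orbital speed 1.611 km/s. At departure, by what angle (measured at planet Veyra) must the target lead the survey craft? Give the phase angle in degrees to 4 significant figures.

From the circular-orbit relation v² = μ/r at r = 2332 km: μ = v²r = (1.611)² × 2332 = 6052.29 km³/s².
The Hohmann ellipse has a_t = (r₁ + r₂)/2 = 6012.5 km.
Transfer time t = π√(a_t³/μ) = 18827 s.
The target's mean motion on its circular orbit is ω₂ = √(μ/r₂³) = 8.1522×10^-5 rad/s.
Angle swept by the target during transfer: ω₂·t = 1.5348 rad = 87.94°.
The survey craft traverses 180° on the transfer ellipse, so the target must lead by 180° − 87.94° = 92.06°.

φ = 92.06°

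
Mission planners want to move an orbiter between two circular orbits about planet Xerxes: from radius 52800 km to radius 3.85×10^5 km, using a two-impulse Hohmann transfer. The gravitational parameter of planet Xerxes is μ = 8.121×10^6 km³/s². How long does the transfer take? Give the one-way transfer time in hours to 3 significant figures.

t = 31.4 hours

Semi-major axis of the transfer orbit: a_t = (52800 + 3.850×10^5)/2 = 2.189×10^5 km.
By Kepler's third law the transfer-orbit period is T = 2π√(a_t³/μ), so t = T/2 = 1.129×10^5 s.
Converting: 1.129×10^5 s ÷ 3600 s/hour = 31.4 hours.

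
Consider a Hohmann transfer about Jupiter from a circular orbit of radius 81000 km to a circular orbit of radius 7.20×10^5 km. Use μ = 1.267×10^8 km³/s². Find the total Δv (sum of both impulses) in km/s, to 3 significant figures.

Δv = 20.8 km/s

Semi-major axis of the transfer orbit: a_t = (81000 + 7.200×10^5)/2 = 4.005×10^5 km.
At r₁ the circular-orbit speed is v₁ = √(μ/r₁) = 39.55 km/s.
Transfer-orbit speed at r₁ (v² = μ(2/r − 1/a)): v_p = √[μ(2/r₁ − 1/a_t)] = 53.03 km/s.
First burn Δv₁ = |v_p − v₁| = 13.48 km/s.
At r₂, v₂ = √(μ/r₂) = 13.2655 km/s.
Transfer-orbit speed at r₂: v_a = √[μ(2/r₂ − 1/a_t)] = 5.96573 km/s.
Second burn Δv₂ = |v₂ − v_a| = 7.300 km/s.
Total Δv = Δv₁ + Δv₂ = 20.78 km/s.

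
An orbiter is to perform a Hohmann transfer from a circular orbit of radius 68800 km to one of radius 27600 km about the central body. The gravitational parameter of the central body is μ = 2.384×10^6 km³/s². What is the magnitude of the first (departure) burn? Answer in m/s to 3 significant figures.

Δv₁ = 1430 m/s

The Hohmann ellipse has a_t = (r₁ + r₂)/2 = 48200 km.
Circular speed at r = 68800 km: v_c = √(μ/r) = 5.8865 km/s.
Vis-viva on the transfer ellipse at r = 68800 km gives v_t = √[μ(2/r − 1/a_t)] = 4.4544 km/s.
Δv₁ = |v_t − v_c| = |4.4544 − 5.8865| = 1.432 km/s.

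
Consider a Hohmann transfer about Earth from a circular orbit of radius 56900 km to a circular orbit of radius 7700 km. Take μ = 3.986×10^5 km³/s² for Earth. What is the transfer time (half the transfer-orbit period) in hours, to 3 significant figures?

Transfer-ellipse semi-major axis a_t = (r₁ + r₂)/2 = (56900 + 7700)/2 = 32300 km.
Transfer time t = π√(a_t³/μ) = π√((32300)³ / 3.986×10^5) = 28886 s.
Converting: 28886 s ÷ 3600 s/hour = 8.02 hours.

t = 8.02 hours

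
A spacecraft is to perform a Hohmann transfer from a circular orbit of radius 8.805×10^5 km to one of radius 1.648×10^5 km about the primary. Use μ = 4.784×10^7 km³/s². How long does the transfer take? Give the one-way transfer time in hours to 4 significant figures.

Transfer-ellipse semi-major axis a_t = (r₁ + r₂)/2 = (8.805×10^5 + 1.648×10^5)/2 = 5.2265×10^5 km.
Half the transfer-orbit period gives t = π√(a_t³/μ) = 1.716×10^5 s.
Converting: 1.716×10^5 s ÷ 3600 s/hour = 47.67 hours.

t = 47.67 hours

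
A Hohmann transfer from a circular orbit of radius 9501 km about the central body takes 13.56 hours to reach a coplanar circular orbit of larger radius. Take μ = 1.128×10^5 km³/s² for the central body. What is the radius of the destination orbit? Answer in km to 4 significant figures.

Transfer time t = 13.56 hours = 48816 s, and t = π√(a_t³/μ).
So a_t = (μ t²/π²)^(1/3) = (1.128×10^5 × (48816)² / π²)^(1/3) = 30087 km.
Since a_t = (r₁ + r₂)/2, r₂ = 2a_t − r₁ = 2×30087 − 9501 = 50673 km.

r₂ = 50670 km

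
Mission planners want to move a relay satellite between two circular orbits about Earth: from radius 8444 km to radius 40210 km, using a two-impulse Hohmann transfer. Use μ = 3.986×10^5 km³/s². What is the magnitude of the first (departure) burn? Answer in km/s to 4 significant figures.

Δv₁ = 1.963 km/s

The Hohmann ellipse has a_t = (r₁ + r₂)/2 = 24327 km.
Circular speed at r = 8444 km: v_c = √(μ/r) = 6.8706 km/s.
Transfer-orbit speed at the same r (vis-viva, a = a_t): v_t = √[μ(2/r − 1/a_t)] = 8.8332 km/s.
Δv₁ = |v_t − v_c| = |8.8332 − 6.8706| = 1.963 km/s.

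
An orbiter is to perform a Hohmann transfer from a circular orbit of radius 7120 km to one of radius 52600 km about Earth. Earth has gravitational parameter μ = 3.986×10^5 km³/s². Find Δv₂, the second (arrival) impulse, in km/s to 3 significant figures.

Δv₂ = 1.41 km/s

Semi-major axis of the transfer orbit: a_t = (7120 + 52600)/2 = 29860 km.
On the circular orbit at r = 52600 km, v_c = √(μ/r) = 2.753 km/s.
Vis-viva on the transfer ellipse at r = 52600 km gives v_t = √[μ(2/r − 1/a_t)] = 1.344 km/s.
Δv₂ = |v_t − v_c| = |1.344 − 2.753| = 1.409 km/s.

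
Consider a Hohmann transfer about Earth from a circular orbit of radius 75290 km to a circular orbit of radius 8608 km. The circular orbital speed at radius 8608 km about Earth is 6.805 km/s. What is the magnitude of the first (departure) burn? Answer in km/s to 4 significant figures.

From the circular-orbit relation v² = μ/r at r = 8608 km: μ = v²r = (6.805)² × 8608 = 3.98619×10^5 km³/s².
Transfer-ellipse semi-major axis a_t = (r₁ + r₂)/2 = (75290 + 8608)/2 = 41949 km.
On the circular orbit at r = 75290 km, v_c = √(μ/r) = 2.301 km/s.
Vis-viva on the transfer ellipse at r = 75290 km gives v_t = √[μ(2/r − 1/a_t)] = 1.042 km/s.
Δv₁ = |v_t − v_c| = |1.042 − 2.301| = 1.259 km/s.

Δv₁ = 1.259 km/s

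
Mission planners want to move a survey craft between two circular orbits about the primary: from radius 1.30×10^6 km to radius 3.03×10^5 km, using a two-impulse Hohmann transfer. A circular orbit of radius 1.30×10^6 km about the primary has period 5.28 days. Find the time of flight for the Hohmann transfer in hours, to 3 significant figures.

From Kepler's third law T² = 4π²r³/μ at r = 1.30×10^6 km, T = 5.28 days = 5.28 × 86400 s = 4.56192×10^5 s: μ = 4π²r³/T² = 4.16768×10^8 km³/s².
Semi-major axis of the transfer orbit: a_t = (1.300×10^6 + 3.030×10^5)/2 = 8.015×10^5 km.
Half the transfer-orbit period gives t = π√(a_t³/μ) = 1.104×10^5 s.
Converting: 1.104×10^5 s ÷ 3600 s/hour = 30.7 hours.

t = 30.7 hours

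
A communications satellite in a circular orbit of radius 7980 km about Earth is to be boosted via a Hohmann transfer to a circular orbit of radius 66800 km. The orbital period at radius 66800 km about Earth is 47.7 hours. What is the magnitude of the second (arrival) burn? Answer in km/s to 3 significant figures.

From Kepler's third law T² = 4π²r³/μ at r = 66800 km, T = 47.7 hours = 47.7 × 3600 s = 1.7172×10^5 s: μ = 4π²r³/T² = 3.99068×10^5 km³/s².
Transfer-ellipse semi-major axis a_t = (r₁ + r₂)/2 = (7980 + 66800)/2 = 37390 km.
Circular speed at r = 66800 km: v_c = √(μ/r) = 2.444 km/s.
Vis-viva on the transfer ellipse at r = 66800 km gives v_t = √[μ(2/r − 1/a_t)] = 1.129 km/s.
Δv₂ = |v_t − v_c| = |1.129 − 2.444| = 1.315 km/s.

Δv₂ = 1.32 km/s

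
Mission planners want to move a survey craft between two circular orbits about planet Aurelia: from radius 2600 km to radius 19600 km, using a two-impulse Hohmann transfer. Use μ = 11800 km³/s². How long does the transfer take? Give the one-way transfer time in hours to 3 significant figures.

t = 9.39 hours

Transfer-ellipse semi-major axis a_t = (r₁ + r₂)/2 = (2600 + 19600)/2 = 11100 km.
Half the transfer-orbit period gives t = π√(a_t³/μ) = 33820 s.
Converting: 33820 s ÷ 3600 s/hour = 9.39 hours.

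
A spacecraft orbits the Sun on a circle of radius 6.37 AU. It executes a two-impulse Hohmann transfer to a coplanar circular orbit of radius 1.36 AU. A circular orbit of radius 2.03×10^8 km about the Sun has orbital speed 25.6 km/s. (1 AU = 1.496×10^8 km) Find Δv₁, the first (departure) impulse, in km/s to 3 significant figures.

Δv₁ = 4.81 km/s

From the circular-orbit relation v² = μ/r at r = 2.03×10^8 km: μ = v²r = (25.6)² × 2.03×10^8 = 1.33038×10^11 km³/s².
In km: r₁ = 6.37 × 1.496×10^8 = 9.52952×10^8 km; r₂ = 1.36 × 1.496×10^8 = 2.03456×10^8 km.
Semi-major axis of the transfer orbit: a_t = (9.52952×10^8 + 2.03456×10^8)/2 = 5.78204×10^8 km.
On the circular orbit at r = 9.52952×10^8 km, v_c = √(μ/r) = 11.816 km/s.
Vis-viva on the transfer ellipse at r = 9.52952×10^8 km gives v_t = √[μ(2/r − 1/a_t)] = 7.0089 km/s.
Δv₁ = |v_t − v_c| = |7.0089 − 11.816| = 4.807 km/s.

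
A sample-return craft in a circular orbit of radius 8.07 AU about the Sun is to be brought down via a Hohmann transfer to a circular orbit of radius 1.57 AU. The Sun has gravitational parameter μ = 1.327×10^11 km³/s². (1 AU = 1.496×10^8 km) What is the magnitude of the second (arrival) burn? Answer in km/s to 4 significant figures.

In km: r₁ = 8.07 × 1.496×10^8 = 1.207272×10^9 km; r₂ = 1.57 × 1.496×10^8 = 2.34872×10^8 km.
Semi-major axis of the transfer orbit: a_t = (1.207272×10^9 + 2.34872×10^8)/2 = 7.21072×10^8 km.
Circular speed at r = 2.34872×10^8 km: v_c = √(μ/r) = 23.769 km/s.
Transfer-orbit speed at the same r (vis-viva, a = a_t): v_t = √[μ(2/r − 1/a_t)] = 30.756 km/s.
Δv₂ = |v_t − v_c| = |30.756 − 23.769| = 6.987 km/s.

Δv₂ = 6.987 km/s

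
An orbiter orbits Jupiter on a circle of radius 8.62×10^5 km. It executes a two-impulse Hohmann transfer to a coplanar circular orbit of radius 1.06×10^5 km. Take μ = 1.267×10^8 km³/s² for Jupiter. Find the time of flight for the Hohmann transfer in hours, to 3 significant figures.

Semi-major axis of the transfer orbit: a_t = (8.620×10^5 + 1.060×10^5)/2 = 4.840×10^5 km.
Transfer time t = π√(a_t³/μ) = π√((4.840×10^5)³ / 1.267×10^8) = 93980 s.
Converting: 93980 s ÷ 3600 s/hour = 26.1 hours.

t = 26.1 hours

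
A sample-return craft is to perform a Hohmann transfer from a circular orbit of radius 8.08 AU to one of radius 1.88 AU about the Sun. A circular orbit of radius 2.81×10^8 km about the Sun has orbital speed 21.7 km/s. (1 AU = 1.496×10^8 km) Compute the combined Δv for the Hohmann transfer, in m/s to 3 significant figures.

From the circular-orbit relation v² = μ/r at r = 2.81×10^8 km: μ = v²r = (21.7)² × 2.81×10^8 = 1.32320×10^11 km³/s².
In km: r₁ = 8.08 × 1.496×10^8 = 1.208768×10^9 km; r₂ = 1.88 × 1.496×10^8 = 2.81248×10^8 km.
The Hohmann ellipse has a_t = (r₁ + r₂)/2 = 7.45008×10^8 km.
Circular speed at r₁: v₁ = √(μ/r₁) = √(1.32320×10^11/1.208768×10^9) = 10.4626 km/s.
Transfer-orbit speed at r₁ (vis-viva): v_a = √[μ(2/r₁ − 1/a_t)] = 6.42844 km/s.
First burn Δv₁ = |v_a − v₁| = 4.034 km/s.
Circular speed at r₂: v₂ = √(μ/r₂) = 21.6904 km/s.
Transfer-orbit speed at r₂: v_p = √[μ(2/r₂ − 1/a_t)] = 27.6286 km/s.
Second burn Δv₂ = |v₂ − v_p| = 5.938 km/s.
Δv = Δv₁ + Δv₂ = 4.034 + 5.938 = 9.972 km/s.

Δv = 9970 m/s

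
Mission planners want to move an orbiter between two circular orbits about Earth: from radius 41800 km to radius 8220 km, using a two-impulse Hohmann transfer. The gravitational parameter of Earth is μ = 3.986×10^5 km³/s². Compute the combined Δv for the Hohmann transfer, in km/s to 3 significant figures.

Semi-major axis of the transfer orbit: a_t = (41800 + 8220)/2 = 25010 km.
At r₁ the circular-orbit speed is v₁ = √(μ/r₁) = 3.088 km/s.
Transfer-orbit speed at r₁ (v² = μ(2/r − 1/a)): v_a = √[μ(2/r₁ − 1/a_t)] = 1.770 km/s.
First burn Δv₁ = |v_a − v₁| = 1.318 km/s.
At r₂, v₂ = √(μ/r₂) = 6.964 km/s.
Transfer-orbit speed at r₂: v_p = √[μ(2/r₂ − 1/a_t)] = 9.003 km/s.
Second burn Δv₂ = |v₂ − v_p| = 2.039 km/s.
Total Δv = Δv₁ + Δv₂ = 3.357 km/s.

Δv = 3.36 km/s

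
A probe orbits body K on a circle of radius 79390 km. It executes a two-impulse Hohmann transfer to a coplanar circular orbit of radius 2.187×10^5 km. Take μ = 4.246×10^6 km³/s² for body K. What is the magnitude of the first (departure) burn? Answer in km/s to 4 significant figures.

Transfer-ellipse semi-major axis a_t = (r₁ + r₂)/2 = (79390 + 2.187×10^5)/2 = 1.49045×10^5 km.
Circular speed at r = 79390 km: v_c = √(μ/r) = 7.313 km/s.
Vis-viva on the transfer ellipse at r = 79390 km gives v_t = √[μ(2/r − 1/a_t)] = 8.859 km/s.
Δv₁ = |v_t − v_c| = |8.859 − 7.313| = 1.546 km/s.

Δv₁ = 1.546 km/s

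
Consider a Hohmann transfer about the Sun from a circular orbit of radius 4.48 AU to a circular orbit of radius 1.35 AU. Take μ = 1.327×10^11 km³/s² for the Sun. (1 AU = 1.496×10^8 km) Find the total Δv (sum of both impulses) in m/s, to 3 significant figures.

Δv = 10600 m/s

In km: r₁ = 4.48 × 1.496×10^8 = 6.70208×10^8 km; r₂ = 1.35 × 1.496×10^8 = 2.0196×10^8 km.
The Hohmann ellipse has a_t = (r₁ + r₂)/2 = 4.36084×10^8 km.
Circular speed at r₁: v₁ = √(μ/r₁) = √(1.327×10^11/6.70208×10^8) = 14.071 km/s.
Transfer-orbit speed at r₁ (vis-viva equation): v_a = √[μ(2/r₁ − 1/a_t)] = 9.5759 km/s.
First burn Δv₁ = |v_a − v₁| = 4.495 km/s.
Circular speed at r₂: v₂ = √(μ/r₂) = 25.633 km/s.
Transfer-orbit speed at r₂: v_p = √[μ(2/r₂ − 1/a_t)] = 31.778 km/s.
Second burn Δv₂ = |v₂ − v_p| = 6.145 km/s.
Total Δv = Δv₁ + Δv₂ = 10.64 km/s.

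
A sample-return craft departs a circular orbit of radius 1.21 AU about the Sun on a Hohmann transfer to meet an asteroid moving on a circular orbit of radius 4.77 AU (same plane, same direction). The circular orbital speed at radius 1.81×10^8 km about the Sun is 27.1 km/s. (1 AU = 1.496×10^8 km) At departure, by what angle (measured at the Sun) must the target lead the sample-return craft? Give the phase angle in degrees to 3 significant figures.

From the circular-orbit relation v² = μ/r at r = 1.81×10^8 km: μ = v²r = (27.1)² × 1.81×10^8 = 1.32928×10^11 km³/s².
In km: r₁ = 1.21 × 1.496×10^8 = 1.81016×10^8 km; r₂ = 4.77 × 1.496×10^8 = 7.13592×10^8 km.
The Hohmann ellipse has a_t = (r₁ + r₂)/2 = 4.47304×10^8 km.
The half-period of the transfer ellipse is t = π√(a_t³/μ) = 8.1516×10^7 s.
The target's mean motion on its circular orbit is ω₂ = √(μ/r₂³) = 1.9126×10^-8 rad/s.
Angle swept by the target during transfer: ω₂·t = 1.5591 rad = 89.33°.
The sample-return craft traverses 180° on the transfer ellipse, so the target must lead by 180° − 89.33° = 90.7°.

φ = 90.7°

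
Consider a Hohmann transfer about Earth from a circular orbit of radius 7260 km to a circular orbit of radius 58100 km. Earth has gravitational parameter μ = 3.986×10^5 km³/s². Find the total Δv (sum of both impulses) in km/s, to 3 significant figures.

Transfer-ellipse semi-major axis a_t = (r₁ + r₂)/2 = (7260 + 58100)/2 = 32680 km.
Circular speed at r₁: v₁ = √(μ/r₁) = √(3.986×10^5/7260) = 7.410 km/s.
On the transfer ellipse at r₁, vis-viva equation gives v_p = √[μ(2/r₁ − 1/a_t)] = 9.880 km/s.
First burn Δv₁ = |v_p − v₁| = 2.470 km/s.
Circular speed at r₂: v₂ = √(μ/r₂) = 2.6193 km/s.
Transfer-orbit speed at r₂: v_a = √[μ(2/r₂ − 1/a_t)] = 1.2345 km/s.
Second burn Δv₂ = |v₂ − v_a| = 1.385 km/s.
Total Δv = Δv₁ + Δv₂ = 3.855 km/s.

Δv = 3.85 km/s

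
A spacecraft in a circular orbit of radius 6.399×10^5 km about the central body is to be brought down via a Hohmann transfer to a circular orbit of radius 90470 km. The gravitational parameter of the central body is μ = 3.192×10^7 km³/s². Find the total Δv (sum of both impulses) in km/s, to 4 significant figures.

Semi-major axis of the transfer orbit: a_t = (6.399×10^5 + 90470)/2 = 3.65185×10^5 km.
At r₁ the circular-orbit speed is v₁ = √(μ/r₁) = 7.0628 km/s.
On the transfer ellipse at r₁, vis-viva gives v_a = √[μ(2/r₁ − 1/a_t)] = 3.5154 km/s.
First burn Δv₁ = |v_a − v₁| = 3.547 km/s.
Circular speed at r₂: v₂ = √(μ/r₂) = 18.7836 km/s.
Transfer-orbit speed at r₂: v_p = √[μ(2/r₂ − 1/a_t)] = 24.8644 km/s.
Second burn Δv₂ = |v₂ − v_p| = 6.081 km/s.
Δv = Δv₁ + Δv₂ = 3.547 + 6.081 = 9.628 km/s.

Δv = 9.628 km/s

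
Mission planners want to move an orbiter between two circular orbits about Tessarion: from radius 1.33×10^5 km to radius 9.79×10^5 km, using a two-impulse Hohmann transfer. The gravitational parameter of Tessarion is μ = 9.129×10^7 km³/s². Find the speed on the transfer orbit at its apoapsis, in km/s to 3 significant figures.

Transfer-ellipse semi-major axis a_t = (r₁ + r₂)/2 = (1.330×10^5 + 9.790×10^5)/2 = 5.560×10^5 km.
At apoapsis, r = 9.790×10^5 km.
From the vis-viva equation, v = √[μ(2/r − 1/a_t)] = 4.723 km/s.

v = 4.72 km/s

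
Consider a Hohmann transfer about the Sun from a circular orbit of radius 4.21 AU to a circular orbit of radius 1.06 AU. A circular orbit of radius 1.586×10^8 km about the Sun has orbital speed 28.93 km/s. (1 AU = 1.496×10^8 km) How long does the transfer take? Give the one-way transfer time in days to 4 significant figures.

t = 781.1 days

From the circular-orbit relation v² = μ/r at r = 1.586×10^8 km: μ = v²r = (28.93)² × 1.586×10^8 = 1.32739×10^11 km³/s².
In km: r₁ = 4.21 × 1.496×10^8 = 6.29816×10^8 km; r₂ = 1.06 × 1.496×10^8 = 1.58576×10^8 km.
Semi-major axis of the transfer orbit: a_t = (6.29816×10^8 + 1.58576×10^8)/2 = 3.94196×10^8 km.
By Kepler's third law the transfer-orbit period is T = 2π√(a_t³/μ), so t = T/2 = 6.749×10^7 s.
Converting: 6.749×10^7 s ÷ 86400 s/day = 781.1 days.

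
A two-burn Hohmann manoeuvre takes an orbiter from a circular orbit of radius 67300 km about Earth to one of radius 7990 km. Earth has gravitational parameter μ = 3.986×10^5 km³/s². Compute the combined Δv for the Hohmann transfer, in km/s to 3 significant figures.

The Hohmann ellipse has a_t = (r₁ + r₂)/2 = 37645 km.
Circular speed at r₁: v₁ = √(μ/r₁) = √(3.986×10^5/67300) = 2.43367 km/s.
Transfer-orbit speed at r₁ (vis-viva equation): v_a = √[μ(2/r₁ − 1/a_t)] = 1.12119 km/s.
First burn Δv₁ = |v_a − v₁| = 1.312 km/s.
At r₂, v₂ = √(μ/r₂) = 7.063 km/s.
Transfer-orbit speed at r₂: v_p = √[μ(2/r₂ − 1/a_t)] = 9.444 km/s.
Second burn Δv₂ = |v₂ − v_p| = 2.381 km/s.
Total Δv = Δv₁ + Δv₂ = 3.693 km/s.

Δv = 3.69 km/s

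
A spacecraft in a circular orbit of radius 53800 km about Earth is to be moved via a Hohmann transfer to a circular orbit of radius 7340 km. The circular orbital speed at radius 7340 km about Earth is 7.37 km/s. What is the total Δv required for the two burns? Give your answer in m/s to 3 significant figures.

From the circular-orbit relation v² = μ/r at r = 7340 km: μ = v²r = (7.37)² × 7340 = 3.98686×10^5 km³/s².
The Hohmann ellipse has a_t = (r₁ + r₂)/2 = 30570 km.
At r₁ the circular-orbit speed is v₁ = √(μ/r₁) = 2.722 km/s.
Transfer-orbit speed at r₁ (v² = μ(2/r − 1/a)): v_a = √[μ(2/r₁ − 1/a_t)] = 1.334 km/s.
First burn Δv₁ = |v_a − v₁| = 1.388 km/s.
At r₂, v₂ = √(μ/r₂) = 7.370 km/s.
Transfer-orbit speed at r₂: v_p = √[μ(2/r₂ − 1/a_t)] = 9.777 km/s.
Second burn Δv₂ = |v₂ − v_p| = 2.407 km/s.
Δv = Δv₁ + Δv₂ = 1.388 + 2.407 = 3.795 km/s.

Δv = 3800 m/s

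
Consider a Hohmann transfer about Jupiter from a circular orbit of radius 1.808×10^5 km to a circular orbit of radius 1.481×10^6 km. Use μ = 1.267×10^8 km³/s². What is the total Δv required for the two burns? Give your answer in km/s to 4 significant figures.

The Hohmann ellipse has a_t = (r₁ + r₂)/2 = 8.309×10^5 km.
Circular speed at r₁: v₁ = √(μ/r₁) = √(1.267×10^8/1.808×10^5) = 26.472143 km/s.
Transfer-orbit speed at r₁ (vis-viva equation): v_p = √[μ(2/r₁ − 1/a_t)] = 35.342091 km/s.
First burn Δv₁ = |v_p − v₁| = 8.8699 km/s.
Circular speed at r₂: v₂ = √(μ/r₂) = 9.24934 km/s.
Transfer-orbit speed at r₂: v_a = √[μ(2/r₂ − 1/a_t)] = 4.31455 km/s.
Second burn Δv₂ = |v₂ − v_a| = 4.9348 km/s.
Total Δv = Δv₁ + Δv₂ = 13.80 km/s.

Δv = 13.80 km/s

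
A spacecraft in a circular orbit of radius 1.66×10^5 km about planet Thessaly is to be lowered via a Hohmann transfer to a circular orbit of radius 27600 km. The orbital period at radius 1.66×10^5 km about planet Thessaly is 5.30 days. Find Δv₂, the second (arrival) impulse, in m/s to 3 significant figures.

Δv₂ = 1730 m/s

From Kepler's third law T² = 4π²r³/μ at r = 1.66×10^5 km, T = 5.30 days = 5.30 × 86400 s = 4.5792×10^5 s: μ = 4π²r³/T² = 8.61201×10^5 km³/s².
Semi-major axis of the transfer orbit: a_t = (1.660×10^5 + 27600)/2 = 96800 km.
On the circular orbit at r = 27600 km, v_c = √(μ/r) = 5.586 km/s.
Transfer-orbit speed at the same r (vis-viva, a = a_t): v_t = √[μ(2/r − 1/a_t)] = 7.315 km/s.
Δv₂ = |v_t − v_c| = |7.315 − 5.586| = 1.729 km/s.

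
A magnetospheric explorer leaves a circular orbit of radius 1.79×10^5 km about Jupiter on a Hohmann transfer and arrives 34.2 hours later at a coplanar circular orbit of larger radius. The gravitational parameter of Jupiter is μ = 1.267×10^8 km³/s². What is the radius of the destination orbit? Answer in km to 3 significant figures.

r₂ = 9.80×10^5 km

Transfer time t = 34.2 hours = 1.2312×10^5 s, and t = π√(a_t³/μ).
So a_t = (μ t²/π²)^(1/3) = (1.267×10^8 × (1.2312×10^5)² / π²)^(1/3) = 5.7949×10^5 km.
Since a_t = (r₁ + r₂)/2, r₂ = 2a_t − r₁ = 2×5.7949×10^5 − 1.790×10^5 = 9.7998×10^5 km.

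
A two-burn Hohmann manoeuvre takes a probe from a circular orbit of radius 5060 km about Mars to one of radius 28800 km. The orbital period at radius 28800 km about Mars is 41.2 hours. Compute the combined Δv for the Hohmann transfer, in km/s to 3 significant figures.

Δv = 1.44 km/s

From Kepler's third law T² = 4π²r³/μ at r = 28800 km, T = 41.2 hours = 41.2 × 3600 s = 1.4832×10^5 s: μ = 4π²r³/T² = 42868.4 km³/s².
Semi-major axis of the transfer orbit: a_t = (5060 + 28800)/2 = 16930 km.
Circular speed at r₁: v₁ = √(μ/r₁) = √(42868.4/5060) = 2.9107 km/s.
Transfer-orbit speed at r₁ (vis-viva equation): v_p = √[μ(2/r₁ − 1/a_t)] = 3.7963 km/s.
First burn Δv₁ = |v_p − v₁| = 0.8856 km/s.
Circular speed at r₂: v₂ = √(μ/r₂) = 1.220 km/s.
Transfer-orbit speed at r₂: v_a = √[μ(2/r₂ − 1/a_t)] = 0.6670 km/s.
Second burn Δv₂ = |v₂ − v_a| = 0.5530 km/s.
Total Δv = Δv₁ + Δv₂ = 1.439 km/s.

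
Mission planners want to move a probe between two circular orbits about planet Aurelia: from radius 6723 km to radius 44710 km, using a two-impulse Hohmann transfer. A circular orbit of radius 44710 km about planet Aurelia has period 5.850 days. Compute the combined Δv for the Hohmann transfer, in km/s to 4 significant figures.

From Kepler's third law T² = 4π²r³/μ at r = 44710 km, T = 5.850 days = 5.850 × 86400 s = 5.0544×10^5 s: μ = 4π²r³/T² = 13811.3 km³/s².
Semi-major axis of the transfer orbit: a_t = (6723 + 44710)/2 = 25716.5 km.
At r₁ the circular-orbit speed is v₁ = √(μ/r₁) = 1.4333 km/s.
Transfer-orbit speed at r₁ (vis-viva equation): v_p = √[μ(2/r₁ − 1/a_t)] = 1.8899 km/s.
First burn Δv₁ = |v_p − v₁| = 0.4566 km/s.
At r₂, v₂ = √(μ/r₂) = 0.5558 km/s.
Transfer-orbit speed at r₂: v_a = √[μ(2/r₂ − 1/a_t)] = 0.2842 km/s.
Second burn Δv₂ = |v₂ − v_a| = 0.2716 km/s.
Total Δv = Δv₁ + Δv₂ = 0.7282 km/s.

Δv = 0.7282 km/s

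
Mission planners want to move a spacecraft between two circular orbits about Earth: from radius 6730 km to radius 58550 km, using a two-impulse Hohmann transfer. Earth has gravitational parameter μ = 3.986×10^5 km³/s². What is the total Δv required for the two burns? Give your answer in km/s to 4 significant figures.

Δv = 4.036 km/s

Transfer-ellipse semi-major axis a_t = (r₁ + r₂)/2 = (6730 + 58550)/2 = 32640 km.
Circular speed at r₁: v₁ = √(μ/r₁) = √(3.986×10^5/6730) = 7.69593 km/s.
On the transfer ellipse at r₁, vis-viva gives v_p = √[μ(2/r₁ − 1/a_t)] = 10.3074 km/s.
First burn Δv₁ = |v_p − v₁| = 2.6115 km/s.
At r₂, v₂ = √(μ/r₂) = 2.6092 km/s.
Transfer-orbit speed at r₂: v_a = √[μ(2/r₂ − 1/a_t)] = 1.1848 km/s.
Second burn Δv₂ = |v₂ − v_a| = 1.4244 km/s.
Total Δv = Δv₁ + Δv₂ = 4.036 km/s.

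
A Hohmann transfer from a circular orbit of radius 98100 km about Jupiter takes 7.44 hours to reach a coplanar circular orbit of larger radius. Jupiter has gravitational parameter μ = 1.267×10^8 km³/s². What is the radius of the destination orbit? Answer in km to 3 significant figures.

Transfer time t = 7.44 hours = 26784 s, and t = π√(a_t³/μ).
So a_t = (μ t²/π²)^(1/3) = (1.267×10^8 × (26784)² / π²)^(1/3) = 2.0961×10^5 km.
Since a_t = (r₁ + r₂)/2, r₂ = 2a_t − r₁ = 2×2.0961×10^5 − 98100 = 3.2112×10^5 km.

r₂ = 3.21×10^5 km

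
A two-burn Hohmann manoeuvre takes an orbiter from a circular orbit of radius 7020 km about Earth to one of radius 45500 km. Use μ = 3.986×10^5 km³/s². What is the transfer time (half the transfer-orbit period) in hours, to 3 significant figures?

Transfer-ellipse semi-major axis a_t = (r₁ + r₂)/2 = (7020 + 45500)/2 = 26260 km.
By Kepler's third law the transfer-orbit period is T = 2π√(a_t³/μ), so t = T/2 = 21170 s.
Converting: 21170 s ÷ 3600 s/hour = 5.88 hours.

t = 5.88 hours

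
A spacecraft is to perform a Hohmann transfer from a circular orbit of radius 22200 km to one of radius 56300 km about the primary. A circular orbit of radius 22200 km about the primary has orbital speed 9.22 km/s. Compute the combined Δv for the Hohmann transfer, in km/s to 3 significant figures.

Δv = 3.26 km/s

From the circular-orbit relation v² = μ/r at r = 22200 km: μ = v²r = (9.22)² × 22200 = 1.88719×10^6 km³/s².
Semi-major axis of the transfer orbit: a_t = (22200 + 56300)/2 = 39250 km.
At r₁ the circular-orbit speed is v₁ = √(μ/r₁) = 9.22000 km/s.
Transfer-orbit speed at r₁ (vis-viva equation): v_p = √[μ(2/r₁ − 1/a_t)] = 11.0424 km/s.
First burn Δv₁ = |v_p − v₁| = 1.8224 km/s.
Circular speed at r₂: v₂ = √(μ/r₂) = 5.789662 km/s.
Transfer-orbit speed at r₂: v_a = √[μ(2/r₂ − 1/a_t)] = 4.354215 km/s.
Second burn Δv₂ = |v₂ − v_a| = 1.4354 km/s.
Total Δv = Δv₁ + Δv₂ = 3.258 km/s.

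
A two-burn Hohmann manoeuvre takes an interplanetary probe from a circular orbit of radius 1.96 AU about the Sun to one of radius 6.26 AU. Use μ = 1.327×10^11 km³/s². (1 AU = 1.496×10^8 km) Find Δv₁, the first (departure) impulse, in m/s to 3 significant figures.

In km: r₁ = 1.96 × 1.496×10^8 = 2.93216×10^8 km; r₂ = 6.26 × 1.496×10^8 = 9.36496×10^8 km.
Transfer-ellipse semi-major axis a_t = (r₁ + r₂)/2 = (2.93216×10^8 + 9.36496×10^8)/2 = 6.14856×10^8 km.
Circular speed at r = 2.93216×10^8 km: v_c = √(μ/r) = 21.274 km/s.
Transfer-orbit speed at the same r (vis-viva, a = a_t): v_t = √[μ(2/r − 1/a_t)] = 26.255 km/s.
Δv₁ = |v_t − v_c| = |26.255 − 21.274| = 4.981 km/s.

Δv₁ = 4980 m/s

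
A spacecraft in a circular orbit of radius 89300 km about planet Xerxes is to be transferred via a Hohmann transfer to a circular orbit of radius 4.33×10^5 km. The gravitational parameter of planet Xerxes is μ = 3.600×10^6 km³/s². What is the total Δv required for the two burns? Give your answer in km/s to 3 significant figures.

Δv = 3.02 km/s

Semi-major axis of the transfer orbit: a_t = (89300 + 4.330×10^5)/2 = 2.6115×10^5 km.
At r₁ the circular-orbit speed is v₁ = √(μ/r₁) = 6.3493 km/s.
Transfer-orbit speed at r₁ (vis-viva equation): v_p = √[μ(2/r₁ − 1/a_t)] = 8.1757 km/s.
First burn Δv₁ = |v_p − v₁| = 1.8264 km/s.
Circular speed at r₂: v₂ = √(μ/r₂) = 2.8834 km/s.
Transfer-orbit speed at r₂: v_a = √[μ(2/r₂ − 1/a_t)] = 1.6861 km/s.
Second burn Δv₂ = |v₂ − v_a| = 1.1973 km/s.
Total Δv = Δv₁ + Δv₂ = 3.024 km/s.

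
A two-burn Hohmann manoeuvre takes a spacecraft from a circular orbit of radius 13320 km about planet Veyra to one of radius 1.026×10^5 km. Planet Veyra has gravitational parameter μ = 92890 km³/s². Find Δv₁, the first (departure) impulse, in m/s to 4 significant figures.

Semi-major axis of the transfer orbit: a_t = (13320 + 1.026×10^5)/2 = 57960 km.
Circular speed at r = 13320 km: v_c = √(μ/r) = 2.6408 km/s.
Transfer-orbit speed at the same r (vis-viva, a = a_t): v_t = √[μ(2/r − 1/a_t)] = 3.5135 km/s.
Δv₁ = |v_t − v_c| = |3.5135 − 2.6408| = 0.8727 km/s.

Δv₁ = 872.7 m/s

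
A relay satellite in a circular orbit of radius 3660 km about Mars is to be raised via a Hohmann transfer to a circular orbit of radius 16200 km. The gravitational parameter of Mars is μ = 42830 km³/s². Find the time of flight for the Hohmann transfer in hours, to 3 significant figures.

t = 4.17 hours

Transfer-ellipse semi-major axis a_t = (r₁ + r₂)/2 = (3660 + 16200)/2 = 9930 km.
Half the transfer-orbit period gives t = π√(a_t³/μ) = 15020 s.
Converting: 15020 s ÷ 3600 s/hour = 4.17 hours.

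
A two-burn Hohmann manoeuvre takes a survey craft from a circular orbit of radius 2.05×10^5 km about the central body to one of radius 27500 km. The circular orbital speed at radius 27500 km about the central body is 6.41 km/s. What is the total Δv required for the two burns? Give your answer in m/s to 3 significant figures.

Δv = 3310 m/s

From the circular-orbit relation v² = μ/r at r = 27500 km: μ = v²r = (6.41)² × 27500 = 1.12992×10^6 km³/s².
The Hohmann ellipse has a_t = (r₁ + r₂)/2 = 1.1625×10^5 km.
Circular speed at r₁: v₁ = √(μ/r₁) = √(1.12992×10^6/2.050×10^5) = 2.348 km/s.
Transfer-orbit speed at r₁ (vis-viva equation): v_a = √[μ(2/r₁ − 1/a_t)] = 1.142 km/s.
First burn Δv₁ = |v_a − v₁| = 1.206 km/s.
Circular speed at r₂: v₂ = √(μ/r₂) = 6.410 km/s.
Transfer-orbit speed at r₂: v_p = √[μ(2/r₂ − 1/a_t)] = 8.512 km/s.
Second burn Δv₂ = |v₂ − v_p| = 2.102 km/s.
Total Δv = Δv₁ + Δv₂ = 3.308 km/s.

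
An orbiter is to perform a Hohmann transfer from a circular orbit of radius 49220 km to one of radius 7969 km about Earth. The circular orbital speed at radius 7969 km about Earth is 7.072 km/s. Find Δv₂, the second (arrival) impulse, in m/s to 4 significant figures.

Δv₂ = 2206 m/s

From the circular-orbit relation v² = μ/r at r = 7969 km: μ = v²r = (7.072)² × 7969 = 3.98555×10^5 km³/s².
Transfer-ellipse semi-major axis a_t = (r₁ + r₂)/2 = (49220 + 7969)/2 = 28594.5 km.
Circular speed at r = 7969 km: v_c = √(μ/r) = 7.072 km/s.
Transfer-orbit speed at the same r (vis-viva, a = a_t): v_t = √[μ(2/r − 1/a_t)] = 9.278 km/s.
Δv₂ = |v_t − v_c| = |9.278 − 7.072| = 2.206 km/s.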